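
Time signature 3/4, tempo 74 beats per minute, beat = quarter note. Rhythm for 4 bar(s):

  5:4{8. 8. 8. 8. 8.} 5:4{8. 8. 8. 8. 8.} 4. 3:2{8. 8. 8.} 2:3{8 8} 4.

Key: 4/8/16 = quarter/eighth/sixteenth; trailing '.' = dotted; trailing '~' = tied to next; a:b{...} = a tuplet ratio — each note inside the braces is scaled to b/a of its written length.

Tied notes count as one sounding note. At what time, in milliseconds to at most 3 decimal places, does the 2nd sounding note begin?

note 2 onset = 3/5b = 486.486ms

1. 0.0ms @ 0 + 486.486ms (3/5)
2. 486.486ms @ 3/5 + 486.486ms (3/5)
3. 972.973ms @ 6/5 + 486.486ms (3/5)
4. 1459.459ms @ 9/5 + 486.486ms (3/5)
5. 1945.946ms @ 12/5 + 486.486ms (3/5)
6. 2432.432ms @ 3 + 486.486ms (3/5)
7. 2918.919ms @ 18/5 + 486.486ms (3/5)
8. 3405.405ms @ 21/5 + 486.486ms (3/5)
9. 3891.892ms @ 24/5 + 486.486ms (3/5)
10. 4378.378ms @ 27/5 + 486.486ms (3/5)
11. 4864.865ms @ 6 + 1216.216ms (3/2)
12. 6081.081ms @ 15/2 + 405.405ms (1/2)
13. 6486.486ms @ 8 + 405.405ms (1/2)
14. 6891.892ms @ 17/2 + 405.405ms (1/2)
15. 7297.297ms @ 9 + 608.108ms (3/4)
16. 7905.405ms @ 39/4 + 608.108ms (3/4)
17. 8513.514ms @ 21/2 + 1216.216ms (3/2)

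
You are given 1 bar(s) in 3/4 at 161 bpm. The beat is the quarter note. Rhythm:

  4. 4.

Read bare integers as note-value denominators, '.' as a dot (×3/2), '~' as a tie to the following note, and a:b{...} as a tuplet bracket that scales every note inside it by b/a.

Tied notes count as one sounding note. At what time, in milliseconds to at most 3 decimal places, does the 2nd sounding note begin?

note 2 onset = 3/2b = 559.006ms

1. 0.0ms @ 0 + 559.006ms (3/2)
2. 559.006ms @ 3/2 + 559.006ms (3/2)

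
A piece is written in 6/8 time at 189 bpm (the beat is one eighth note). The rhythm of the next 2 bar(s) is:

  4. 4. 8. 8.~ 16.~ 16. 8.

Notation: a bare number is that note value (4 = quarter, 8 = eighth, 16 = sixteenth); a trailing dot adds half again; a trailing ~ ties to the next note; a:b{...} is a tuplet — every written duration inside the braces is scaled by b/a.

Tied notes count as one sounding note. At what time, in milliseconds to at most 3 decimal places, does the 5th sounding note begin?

note 5 onset = 21/2b = 3333.333ms

1. 0.0ms @ 0 + 952.381ms (3)
2. 952.381ms @ 3 + 952.381ms (3)
3. 1904.762ms @ 6 + 476.19ms (3/2)
4. 2380.952ms @ 15/2 + 952.381ms (3)
5. 3333.333ms @ 21/2 + 476.19ms (3/2)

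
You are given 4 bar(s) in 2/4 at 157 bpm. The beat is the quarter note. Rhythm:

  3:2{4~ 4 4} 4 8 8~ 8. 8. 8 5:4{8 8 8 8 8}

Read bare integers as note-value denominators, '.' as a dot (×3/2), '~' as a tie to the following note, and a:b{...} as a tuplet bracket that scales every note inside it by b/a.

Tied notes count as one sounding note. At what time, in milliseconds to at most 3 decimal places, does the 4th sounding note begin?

note 4 onset = 3b = 1146.497ms

1. 0.0ms @ 0 + 509.554ms (4/3)
2. 509.554ms @ 4/3 + 254.777ms (2/3)
3. 764.331ms @ 2 + 382.166ms (1)
4. 1146.497ms @ 3 + 191.083ms (1/2)
5. 1337.58ms @ 7/2 + 477.707ms (5/4)
6. 1815.287ms @ 19/4 + 286.624ms (3/4)
7. 2101.911ms @ 11/2 + 191.083ms (1/2)
8. 2292.994ms @ 6 + 152.866ms (2/5)
9. 2445.86ms @ 32/5 + 152.866ms (2/5)
10. 2598.726ms @ 34/5 + 152.866ms (2/5)
11. 2751.592ms @ 36/5 + 152.866ms (2/5)
12. 2904.459ms @ 38/5 + 152.866ms (2/5)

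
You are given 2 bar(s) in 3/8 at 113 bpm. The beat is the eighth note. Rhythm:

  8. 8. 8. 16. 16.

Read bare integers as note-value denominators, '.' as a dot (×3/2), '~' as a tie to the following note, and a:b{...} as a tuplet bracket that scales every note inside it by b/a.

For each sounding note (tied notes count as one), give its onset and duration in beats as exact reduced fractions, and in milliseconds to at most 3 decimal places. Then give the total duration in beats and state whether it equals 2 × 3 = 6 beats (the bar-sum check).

1) 0.0ms=0b +796.46ms=3/2b
2) 796.46ms=3/2b +796.46ms=3/2b
3) 1592.92ms=3b +796.46ms=3/2b
4) 2389.381ms=9/2b +398.23ms=3/4b
5) 2787.611ms=21/4b +398.23ms=3/4b
Σ=6b of 6 (113bpm 3/8) — PASS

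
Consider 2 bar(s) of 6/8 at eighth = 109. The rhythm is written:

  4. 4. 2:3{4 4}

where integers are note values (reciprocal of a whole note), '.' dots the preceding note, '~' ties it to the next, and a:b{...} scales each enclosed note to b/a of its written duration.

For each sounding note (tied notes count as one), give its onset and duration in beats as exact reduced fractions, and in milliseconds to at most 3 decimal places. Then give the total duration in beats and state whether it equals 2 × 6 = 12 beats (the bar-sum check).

1) 0.0ms=0b +1651.376ms=3b
2) 1651.376ms=3b +1651.376ms=3b
3) 3302.752ms=6b +1651.376ms=3b
4) 4954.128ms=9b +1651.376ms=3b
Σ=12b of 12 (109bpm 6/8) — PASS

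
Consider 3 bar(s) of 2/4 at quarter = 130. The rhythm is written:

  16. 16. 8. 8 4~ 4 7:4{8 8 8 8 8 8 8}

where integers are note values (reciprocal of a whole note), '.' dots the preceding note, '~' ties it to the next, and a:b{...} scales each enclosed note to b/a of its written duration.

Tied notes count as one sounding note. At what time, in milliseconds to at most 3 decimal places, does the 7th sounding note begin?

note 7 onset = 30/7b = 1978.022ms

1. 0.0ms @ 0 + 173.077ms (3/8)
2. 173.077ms @ 3/8 + 173.077ms (3/8)
3. 346.154ms @ 3/4 + 346.154ms (3/4)
4. 692.308ms @ 3/2 + 230.769ms (1/2)
5. 923.077ms @ 2 + 923.077ms (2)
6. 1846.154ms @ 4 + 131.868ms (2/7)
7. 1978.022ms @ 30/7 + 131.868ms (2/7)
8. 2109.89ms @ 32/7 + 131.868ms (2/7)
9. 2241.758ms @ 34/7 + 131.868ms (2/7)
10. 2373.626ms @ 36/7 + 131.868ms (2/7)
11. 2505.495ms @ 38/7 + 131.868ms (2/7)
12. 2637.363ms @ 40/7 + 131.868ms (2/7)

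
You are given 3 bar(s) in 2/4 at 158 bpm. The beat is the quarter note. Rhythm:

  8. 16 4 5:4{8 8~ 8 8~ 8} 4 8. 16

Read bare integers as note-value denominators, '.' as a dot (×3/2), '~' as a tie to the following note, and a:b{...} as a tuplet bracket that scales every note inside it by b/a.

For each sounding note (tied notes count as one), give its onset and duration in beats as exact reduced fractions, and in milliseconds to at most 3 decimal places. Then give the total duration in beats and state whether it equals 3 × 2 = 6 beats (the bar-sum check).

1) 0.0ms=0b +284.81ms=3/4b
2) 284.81ms=3/4b +94.937ms=1/4b
3) 379.747ms=1b +379.747ms=1b
4) 759.494ms=2b +151.899ms=2/5b
5) 911.392ms=12/5b +303.797ms=4/5b
6) 1215.19ms=16/5b +303.797ms=4/5b
7) 1518.987ms=4b +379.747ms=1b
8) 1898.734ms=5b +284.81ms=3/4b
9) 2183.544ms=23/4b +94.937ms=1/4b
Σ=6b of 6 (158bpm 2/4) — PASS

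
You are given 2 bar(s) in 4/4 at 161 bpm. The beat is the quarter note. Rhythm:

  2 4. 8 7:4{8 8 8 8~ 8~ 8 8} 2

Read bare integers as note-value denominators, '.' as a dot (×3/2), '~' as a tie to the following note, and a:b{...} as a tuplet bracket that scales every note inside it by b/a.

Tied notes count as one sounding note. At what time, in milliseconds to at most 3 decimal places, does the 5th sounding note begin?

1. 0.0ms @ 0 + 745.342ms (2)
2. 745.342ms @ 2 + 559.006ms (3/2)
3. 1304.348ms @ 7/2 + 186.335ms (1/2)
4. 1490.683ms @ 4 + 106.477ms (2/7)
5. 1597.161ms @ 30/7 + 106.477ms (2/7)
6. 1703.638ms @ 32/7 + 106.477ms (2/7)
7. 1810.115ms @ 34/7 + 319.432ms (6/7)
8. 2129.547ms @ 40/7 + 106.477ms (2/7)
9. 2236.025ms @ 6 + 745.342ms (2)

note 5 onset = 30/7b = 1597.161ms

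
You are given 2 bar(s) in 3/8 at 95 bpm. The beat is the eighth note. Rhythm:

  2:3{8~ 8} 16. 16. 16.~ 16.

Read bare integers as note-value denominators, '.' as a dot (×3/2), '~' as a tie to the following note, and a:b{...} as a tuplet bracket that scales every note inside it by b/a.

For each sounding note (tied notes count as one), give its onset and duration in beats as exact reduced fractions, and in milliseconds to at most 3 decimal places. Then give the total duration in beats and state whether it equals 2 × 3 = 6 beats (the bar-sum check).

1) 0.0ms=0b +1894.737ms=3b
2) 1894.737ms=3b +473.684ms=3/4b
3) 2368.421ms=15/4b +473.684ms=3/4b
4) 2842.105ms=9/2b +947.368ms=3/2b
Σ=6b of 6 (95bpm 3/8) — PASS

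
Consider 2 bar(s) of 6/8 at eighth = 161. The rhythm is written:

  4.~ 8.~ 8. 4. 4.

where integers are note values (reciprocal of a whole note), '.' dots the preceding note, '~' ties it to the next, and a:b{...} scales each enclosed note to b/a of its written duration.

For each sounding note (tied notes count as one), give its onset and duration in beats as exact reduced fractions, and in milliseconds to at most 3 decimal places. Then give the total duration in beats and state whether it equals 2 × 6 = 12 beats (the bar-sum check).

1) 0.0ms=0b +2236.025ms=6b
2) 2236.025ms=6b +1118.012ms=3b
3) 3354.037ms=9b +1118.012ms=3b
Σ=12b of 12 (161bpm 6/8) — PASS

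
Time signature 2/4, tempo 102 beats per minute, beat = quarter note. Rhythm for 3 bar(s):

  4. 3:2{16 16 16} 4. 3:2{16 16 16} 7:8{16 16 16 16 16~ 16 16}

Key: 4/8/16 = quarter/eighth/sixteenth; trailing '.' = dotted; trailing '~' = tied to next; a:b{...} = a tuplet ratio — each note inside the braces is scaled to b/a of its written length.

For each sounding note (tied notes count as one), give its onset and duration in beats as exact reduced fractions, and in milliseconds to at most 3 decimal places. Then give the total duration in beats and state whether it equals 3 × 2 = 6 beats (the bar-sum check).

1) 0.0ms=0b +882.353ms=3/2b
2) 882.353ms=3/2b +98.039ms=1/6b
3) 980.392ms=5/3b +98.039ms=1/6b
4) 1078.431ms=11/6b +98.039ms=1/6b
5) 1176.471ms=2b +882.353ms=3/2b
6) 2058.824ms=7/2b +98.039ms=1/6b
7) 2156.863ms=11/3b +98.039ms=1/6b
8) 2254.902ms=23/6b +98.039ms=1/6b
9) 2352.941ms=4b +168.067ms=2/7b
10) 2521.008ms=30/7b +168.067ms=2/7b
11) 2689.076ms=32/7b +168.067ms=2/7b
12) 2857.143ms=34/7b +168.067ms=2/7b
13) 3025.21ms=36/7b +336.134ms=4/7b
14) 3361.345ms=40/7b +168.067ms=2/7b
Σ=6b of 6 (102bpm 2/4) — PASS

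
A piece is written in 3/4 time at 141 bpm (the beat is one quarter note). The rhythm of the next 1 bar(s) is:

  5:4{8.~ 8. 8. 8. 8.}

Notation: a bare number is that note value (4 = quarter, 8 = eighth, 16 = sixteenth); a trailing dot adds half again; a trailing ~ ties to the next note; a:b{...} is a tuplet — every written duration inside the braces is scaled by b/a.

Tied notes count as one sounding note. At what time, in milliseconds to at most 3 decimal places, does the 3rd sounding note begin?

1. 0.0ms @ 0 + 510.638ms (6/5)
2. 510.638ms @ 6/5 + 255.319ms (3/5)
3. 765.957ms @ 9/5 + 255.319ms (3/5)
4. 1021.277ms @ 12/5 + 255.319ms (3/5)

note 3 onset = 9/5b = 765.957ms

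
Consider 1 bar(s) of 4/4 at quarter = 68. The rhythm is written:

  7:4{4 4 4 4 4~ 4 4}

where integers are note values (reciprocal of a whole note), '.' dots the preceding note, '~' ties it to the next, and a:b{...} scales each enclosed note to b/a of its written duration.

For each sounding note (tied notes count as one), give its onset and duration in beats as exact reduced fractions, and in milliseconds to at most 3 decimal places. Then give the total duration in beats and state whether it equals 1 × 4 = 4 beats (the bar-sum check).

1) 0.0ms=0b +504.202ms=4/7b
2) 504.202ms=4/7b +504.202ms=4/7b
3) 1008.403ms=8/7b +504.202ms=4/7b
4) 1512.605ms=12/7b +504.202ms=4/7b
5) 2016.807ms=16/7b +1008.403ms=8/7b
6) 3025.21ms=24/7b +504.202ms=4/7b
Σ=4b of 4 (68bpm 4/4) — PASS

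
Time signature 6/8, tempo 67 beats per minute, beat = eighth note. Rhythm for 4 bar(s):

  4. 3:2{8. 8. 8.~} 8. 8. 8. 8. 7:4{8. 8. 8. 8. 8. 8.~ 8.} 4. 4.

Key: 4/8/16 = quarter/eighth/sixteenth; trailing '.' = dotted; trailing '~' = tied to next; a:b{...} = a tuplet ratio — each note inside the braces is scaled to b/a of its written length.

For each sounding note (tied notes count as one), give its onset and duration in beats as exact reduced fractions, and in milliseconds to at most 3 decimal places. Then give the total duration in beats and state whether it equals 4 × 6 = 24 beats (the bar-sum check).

1) 0.0ms=0b +2686.567ms=3b
2) 2686.567ms=3b +895.522ms=1b
3) 3582.09ms=4b +895.522ms=1b
4) 4477.612ms=5b +2238.806ms=5/2b
5) 6716.418ms=15/2b +1343.284ms=3/2b
6) 8059.701ms=9b +1343.284ms=3/2b
7) 9402.985ms=21/2b +1343.284ms=3/2b
8) 10746.269ms=12b +767.591ms=6/7b
9) 11513.859ms=90/7b +767.591ms=6/7b
10) 12281.45ms=96/7b +767.591ms=6/7b
11) 13049.041ms=102/7b +767.591ms=6/7b
12) 13816.631ms=108/7b +767.591ms=6/7b
13) 14584.222ms=114/7b +1535.181ms=12/7b
14) 16119.403ms=18b +2686.567ms=3b
15) 18805.97ms=21b +2686.567ms=3b
Σ=24b of 24 (67bpm 6/8) — PASS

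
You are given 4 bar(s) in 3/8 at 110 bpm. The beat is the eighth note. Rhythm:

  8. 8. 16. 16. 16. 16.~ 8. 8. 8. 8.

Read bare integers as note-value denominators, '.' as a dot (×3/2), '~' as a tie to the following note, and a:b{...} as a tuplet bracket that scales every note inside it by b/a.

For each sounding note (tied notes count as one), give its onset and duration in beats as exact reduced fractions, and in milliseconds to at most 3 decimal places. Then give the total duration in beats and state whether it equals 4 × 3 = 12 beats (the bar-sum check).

1) 0.0ms=0b +818.182ms=3/2b
2) 818.182ms=3/2b +818.182ms=3/2b
3) 1636.364ms=3b +409.091ms=3/4b
4) 2045.455ms=15/4b +409.091ms=3/4b
5) 2454.545ms=9/2b +409.091ms=3/4b
6) 2863.636ms=21/4b +1227.273ms=9/4b
7) 4090.909ms=15/2b +818.182ms=3/2b
8) 4909.091ms=9b +818.182ms=3/2b
9) 5727.273ms=21/2b +818.182ms=3/2b
Σ=12b of 12 (110bpm 3/8) — PASS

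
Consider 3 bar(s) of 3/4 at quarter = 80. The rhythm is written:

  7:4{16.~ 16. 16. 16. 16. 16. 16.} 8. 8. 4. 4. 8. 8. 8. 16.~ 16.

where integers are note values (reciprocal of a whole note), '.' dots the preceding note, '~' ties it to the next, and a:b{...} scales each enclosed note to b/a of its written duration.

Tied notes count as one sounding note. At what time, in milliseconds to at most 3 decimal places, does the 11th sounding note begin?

note 11 onset = 6b = 4500.0ms

1. 0.0ms @ 0 + 321.429ms (3/7)
2. 321.429ms @ 3/7 + 160.714ms (3/14)
3. 482.143ms @ 9/14 + 160.714ms (3/14)
4. 642.857ms @ 6/7 + 160.714ms (3/14)
5. 803.571ms @ 15/14 + 160.714ms (3/14)
6. 964.286ms @ 9/7 + 160.714ms (3/14)
7. 1125.0ms @ 3/2 + 562.5ms (3/4)
8. 1687.5ms @ 9/4 + 562.5ms (3/4)
9. 2250.0ms @ 3 + 1125.0ms (3/2)
10. 3375.0ms @ 9/2 + 1125.0ms (3/2)
11. 4500.0ms @ 6 + 562.5ms (3/4)
12. 5062.5ms @ 27/4 + 562.5ms (3/4)
13. 5625.0ms @ 15/2 + 562.5ms (3/4)
14. 6187.5ms @ 33/4 + 562.5ms (3/4)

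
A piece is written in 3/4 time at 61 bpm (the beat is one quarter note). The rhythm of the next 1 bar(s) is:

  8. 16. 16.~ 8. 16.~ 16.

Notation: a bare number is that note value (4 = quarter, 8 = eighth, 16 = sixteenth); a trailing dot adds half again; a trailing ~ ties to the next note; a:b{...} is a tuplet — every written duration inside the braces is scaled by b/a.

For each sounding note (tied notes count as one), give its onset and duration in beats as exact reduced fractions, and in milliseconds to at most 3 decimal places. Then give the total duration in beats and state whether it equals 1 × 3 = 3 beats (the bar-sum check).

1) 0.0ms=0b +737.705ms=3/4b
2) 737.705ms=3/4b +368.852ms=3/8b
3) 1106.557ms=9/8b +1106.557ms=9/8b
4) 2213.115ms=9/4b +737.705ms=3/4b
Σ=3b of 3 (61bpm 3/4) — PASS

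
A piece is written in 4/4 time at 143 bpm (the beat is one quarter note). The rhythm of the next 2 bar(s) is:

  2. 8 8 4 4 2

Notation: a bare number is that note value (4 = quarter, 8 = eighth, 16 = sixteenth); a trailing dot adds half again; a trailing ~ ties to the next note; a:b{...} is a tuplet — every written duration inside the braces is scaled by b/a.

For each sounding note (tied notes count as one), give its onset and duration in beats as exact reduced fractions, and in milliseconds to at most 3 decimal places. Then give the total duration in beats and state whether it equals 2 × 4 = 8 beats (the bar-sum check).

1) 0.0ms=0b +1258.741ms=3b
2) 1258.741ms=3b +209.79ms=1/2b
3) 1468.531ms=7/2b +209.79ms=1/2b
4) 1678.322ms=4b +419.58ms=1b
5) 2097.902ms=5b +419.58ms=1b
6) 2517.483ms=6b +839.161ms=2b
Σ=8b of 8 (143bpm 4/4) — PASS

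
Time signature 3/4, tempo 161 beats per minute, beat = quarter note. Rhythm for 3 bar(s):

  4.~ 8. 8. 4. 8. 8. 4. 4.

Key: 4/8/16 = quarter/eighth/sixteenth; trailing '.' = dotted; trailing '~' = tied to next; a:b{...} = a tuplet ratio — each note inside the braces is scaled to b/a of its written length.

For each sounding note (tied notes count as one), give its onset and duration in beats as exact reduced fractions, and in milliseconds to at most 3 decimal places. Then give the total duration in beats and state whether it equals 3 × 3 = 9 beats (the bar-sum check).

1) 0.0ms=0b +838.509ms=9/4b
2) 838.509ms=9/4b +279.503ms=3/4b
3) 1118.012ms=3b +559.006ms=3/2b
4) 1677.019ms=9/2b +279.503ms=3/4b
5) 1956.522ms=21/4b +279.503ms=3/4b
6) 2236.025ms=6b +559.006ms=3/2b
7) 2795.031ms=15/2b +559.006ms=3/2b
Σ=9b of 9 (161bpm 3/4) — PASS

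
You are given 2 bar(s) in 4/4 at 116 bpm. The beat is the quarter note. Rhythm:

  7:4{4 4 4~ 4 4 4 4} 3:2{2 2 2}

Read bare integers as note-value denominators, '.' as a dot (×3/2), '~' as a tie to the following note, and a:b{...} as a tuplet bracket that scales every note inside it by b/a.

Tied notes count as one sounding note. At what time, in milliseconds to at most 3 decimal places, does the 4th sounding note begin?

1. 0.0ms @ 0 + 295.567ms (4/7)
2. 295.567ms @ 4/7 + 295.567ms (4/7)
3. 591.133ms @ 8/7 + 591.133ms (8/7)
4. 1182.266ms @ 16/7 + 295.567ms (4/7)
5. 1477.833ms @ 20/7 + 295.567ms (4/7)
6. 1773.399ms @ 24/7 + 295.567ms (4/7)
7. 2068.966ms @ 4 + 689.655ms (4/3)
8. 2758.621ms @ 16/3 + 689.655ms (4/3)
9. 3448.276ms @ 20/3 + 689.655ms (4/3)

note 4 onset = 16/7b = 1182.266ms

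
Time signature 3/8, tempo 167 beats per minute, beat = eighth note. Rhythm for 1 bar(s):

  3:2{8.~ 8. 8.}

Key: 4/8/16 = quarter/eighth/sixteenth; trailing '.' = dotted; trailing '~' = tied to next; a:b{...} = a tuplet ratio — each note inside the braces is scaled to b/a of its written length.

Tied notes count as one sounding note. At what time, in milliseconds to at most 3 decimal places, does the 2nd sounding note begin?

1. 0.0ms @ 0 + 718.563ms (2)
2. 718.563ms @ 2 + 359.281ms (1)

note 2 onset = 2b = 718.563ms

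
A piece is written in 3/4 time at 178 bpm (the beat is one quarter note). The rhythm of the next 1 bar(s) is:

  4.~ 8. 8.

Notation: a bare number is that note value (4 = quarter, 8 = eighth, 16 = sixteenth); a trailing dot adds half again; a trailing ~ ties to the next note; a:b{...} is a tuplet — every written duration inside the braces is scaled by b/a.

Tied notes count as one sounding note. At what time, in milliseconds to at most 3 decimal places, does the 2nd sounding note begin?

note 2 onset = 9/4b = 758.427ms

1. 0.0ms @ 0 + 758.427ms (9/4)
2. 758.427ms @ 9/4 + 252.809ms (3/4)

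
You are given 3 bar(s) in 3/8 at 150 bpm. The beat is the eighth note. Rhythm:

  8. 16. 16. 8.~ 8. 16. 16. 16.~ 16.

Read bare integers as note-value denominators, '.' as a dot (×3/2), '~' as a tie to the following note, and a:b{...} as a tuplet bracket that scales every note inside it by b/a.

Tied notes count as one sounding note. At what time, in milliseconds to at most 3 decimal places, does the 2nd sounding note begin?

note 2 onset = 3/2b = 600.0ms

1. 0.0ms @ 0 + 600.0ms (3/2)
2. 600.0ms @ 3/2 + 300.0ms (3/4)
3. 900.0ms @ 9/4 + 300.0ms (3/4)
4. 1200.0ms @ 3 + 1200.0ms (3)
5. 2400.0ms @ 6 + 300.0ms (3/4)
6. 2700.0ms @ 27/4 + 300.0ms (3/4)
7. 3000.0ms @ 15/2 + 600.0ms (3/2)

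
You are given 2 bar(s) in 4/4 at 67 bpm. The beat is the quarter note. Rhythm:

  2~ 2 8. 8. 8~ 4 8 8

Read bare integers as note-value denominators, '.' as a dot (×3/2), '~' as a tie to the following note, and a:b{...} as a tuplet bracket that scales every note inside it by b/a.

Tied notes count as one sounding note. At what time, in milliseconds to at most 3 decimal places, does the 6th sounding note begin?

note 6 onset = 15/2b = 6716.418ms

1. 0.0ms @ 0 + 3582.09ms (4)
2. 3582.09ms @ 4 + 671.642ms (3/4)
3. 4253.731ms @ 19/4 + 671.642ms (3/4)
4. 4925.373ms @ 11/2 + 1343.284ms (3/2)
5. 6268.657ms @ 7 + 447.761ms (1/2)
6. 6716.418ms @ 15/2 + 447.761ms (1/2)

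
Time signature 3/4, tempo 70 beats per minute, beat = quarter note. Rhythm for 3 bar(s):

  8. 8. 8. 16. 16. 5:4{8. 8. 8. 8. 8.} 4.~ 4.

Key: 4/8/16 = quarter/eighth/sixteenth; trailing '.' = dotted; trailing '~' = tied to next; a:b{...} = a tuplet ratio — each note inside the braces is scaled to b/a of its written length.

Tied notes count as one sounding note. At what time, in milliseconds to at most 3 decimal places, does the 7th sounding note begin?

1. 0.0ms @ 0 + 642.857ms (3/4)
2. 642.857ms @ 3/4 + 642.857ms (3/4)
3. 1285.714ms @ 3/2 + 642.857ms (3/4)
4. 1928.571ms @ 9/4 + 321.429ms (3/8)
5. 2250.0ms @ 21/8 + 321.429ms (3/8)
6. 2571.429ms @ 3 + 514.286ms (3/5)
7. 3085.714ms @ 18/5 + 514.286ms (3/5)
8. 3600.0ms @ 21/5 + 514.286ms (3/5)
9. 4114.286ms @ 24/5 + 514.286ms (3/5)
10. 4628.571ms @ 27/5 + 514.286ms (3/5)
11. 5142.857ms @ 6 + 2571.429ms (3)

note 7 onset = 18/5b = 3085.714ms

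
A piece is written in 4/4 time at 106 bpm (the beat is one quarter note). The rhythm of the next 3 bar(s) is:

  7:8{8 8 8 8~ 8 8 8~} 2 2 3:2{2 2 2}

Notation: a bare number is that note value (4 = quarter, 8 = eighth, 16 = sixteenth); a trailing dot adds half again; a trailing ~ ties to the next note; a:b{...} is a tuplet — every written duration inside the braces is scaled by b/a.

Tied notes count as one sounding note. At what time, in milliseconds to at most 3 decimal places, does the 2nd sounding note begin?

note 2 onset = 4/7b = 323.45ms

1. 0.0ms @ 0 + 323.45ms (4/7)
2. 323.45ms @ 4/7 + 323.45ms (4/7)
3. 646.9ms @ 8/7 + 323.45ms (4/7)
4. 970.35ms @ 12/7 + 646.9ms (8/7)
5. 1617.251ms @ 20/7 + 323.45ms (4/7)
6. 1940.701ms @ 24/7 + 1455.526ms (18/7)
7. 3396.226ms @ 6 + 1132.075ms (2)
8. 4528.302ms @ 8 + 754.717ms (4/3)
9. 5283.019ms @ 28/3 + 754.717ms (4/3)
10. 6037.736ms @ 32/3 + 754.717ms (4/3)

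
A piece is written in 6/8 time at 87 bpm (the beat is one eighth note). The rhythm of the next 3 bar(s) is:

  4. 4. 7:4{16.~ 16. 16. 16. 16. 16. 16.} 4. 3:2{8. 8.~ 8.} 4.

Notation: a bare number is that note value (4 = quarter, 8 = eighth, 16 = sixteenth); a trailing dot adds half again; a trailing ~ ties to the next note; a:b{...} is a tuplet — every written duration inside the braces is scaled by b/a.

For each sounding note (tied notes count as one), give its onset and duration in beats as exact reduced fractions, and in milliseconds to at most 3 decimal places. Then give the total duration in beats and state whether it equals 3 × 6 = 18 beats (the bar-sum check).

1) 0.0ms=0b +2068.966ms=3b
2) 2068.966ms=3b +2068.966ms=3b
3) 4137.931ms=6b +591.133ms=6/7b
4) 4729.064ms=48/7b +295.567ms=3/7b
5) 5024.631ms=51/7b +295.567ms=3/7b
6) 5320.197ms=54/7b +295.567ms=3/7b
7) 5615.764ms=57/7b +295.567ms=3/7b
8) 5911.33ms=60/7b +295.567ms=3/7b
9) 6206.897ms=9b +2068.966ms=3b
10) 8275.862ms=12b +689.655ms=1b
11) 8965.517ms=13b +1379.31ms=2b
12) 10344.828ms=15b +2068.966ms=3b
Σ=18b of 18 (87bpm 6/8) — PASS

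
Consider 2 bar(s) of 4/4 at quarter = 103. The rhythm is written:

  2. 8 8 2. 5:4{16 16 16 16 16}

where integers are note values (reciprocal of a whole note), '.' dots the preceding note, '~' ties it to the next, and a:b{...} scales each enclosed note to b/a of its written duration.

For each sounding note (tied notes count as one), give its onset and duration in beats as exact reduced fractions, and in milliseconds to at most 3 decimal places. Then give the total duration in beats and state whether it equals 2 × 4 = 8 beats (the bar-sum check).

1) 0.0ms=0b +1747.573ms=3b
2) 1747.573ms=3b +291.262ms=1/2b
3) 2038.835ms=7/2b +291.262ms=1/2b
4) 2330.097ms=4b +1747.573ms=3b
5) 4077.67ms=7b +116.505ms=1/5b
6) 4194.175ms=36/5b +116.505ms=1/5b
7) 4310.68ms=37/5b +116.505ms=1/5b
8) 4427.184ms=38/5b +116.505ms=1/5b
9) 4543.689ms=39/5b +116.505ms=1/5b
Σ=8b of 8 (103bpm 4/4) — PASS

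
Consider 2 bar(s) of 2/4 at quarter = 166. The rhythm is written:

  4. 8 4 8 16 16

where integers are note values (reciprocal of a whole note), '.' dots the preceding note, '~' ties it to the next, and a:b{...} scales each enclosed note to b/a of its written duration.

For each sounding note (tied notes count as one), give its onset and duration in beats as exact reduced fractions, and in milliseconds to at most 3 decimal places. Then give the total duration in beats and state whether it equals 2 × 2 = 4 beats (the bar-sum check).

1) 0.0ms=0b +542.169ms=3/2b
2) 542.169ms=3/2b +180.723ms=1/2b
3) 722.892ms=2b +361.446ms=1b
4) 1084.337ms=3b +180.723ms=1/2b
5) 1265.06ms=7/2b +90.361ms=1/4b
6) 1355.422ms=15/4b +90.361ms=1/4b
Σ=4b of 4 (166bpm 2/4) — PASS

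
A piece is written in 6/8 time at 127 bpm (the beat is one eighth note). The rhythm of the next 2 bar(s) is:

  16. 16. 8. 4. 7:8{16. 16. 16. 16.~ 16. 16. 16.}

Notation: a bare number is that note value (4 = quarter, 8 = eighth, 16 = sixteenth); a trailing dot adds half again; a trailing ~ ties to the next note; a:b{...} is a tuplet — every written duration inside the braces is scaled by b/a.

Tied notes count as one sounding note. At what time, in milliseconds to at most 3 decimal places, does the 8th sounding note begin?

1. 0.0ms @ 0 + 354.331ms (3/4)
2. 354.331ms @ 3/4 + 354.331ms (3/4)
3. 708.661ms @ 3/2 + 708.661ms (3/2)
4. 1417.323ms @ 3 + 1417.323ms (3)
5. 2834.646ms @ 6 + 404.949ms (6/7)
6. 3239.595ms @ 48/7 + 404.949ms (6/7)
7. 3644.544ms @ 54/7 + 404.949ms (6/7)
8. 4049.494ms @ 60/7 + 809.899ms (12/7)
9. 4859.393ms @ 72/7 + 404.949ms (6/7)
10. 5264.342ms @ 78/7 + 404.949ms (6/7)

note 8 onset = 60/7b = 4049.494ms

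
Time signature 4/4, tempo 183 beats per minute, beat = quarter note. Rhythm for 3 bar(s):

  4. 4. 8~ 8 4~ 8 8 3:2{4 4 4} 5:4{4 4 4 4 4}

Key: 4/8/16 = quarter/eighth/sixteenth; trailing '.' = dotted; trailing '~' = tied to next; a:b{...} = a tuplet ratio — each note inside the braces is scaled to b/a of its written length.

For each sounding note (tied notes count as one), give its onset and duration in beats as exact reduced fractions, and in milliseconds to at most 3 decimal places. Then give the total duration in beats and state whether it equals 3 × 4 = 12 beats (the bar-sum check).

1) 0.0ms=0b +491.803ms=3/2b
2) 491.803ms=3/2b +491.803ms=3/2b
3) 983.607ms=3b +327.869ms=1b
4) 1311.475ms=4b +491.803ms=3/2b
5) 1803.279ms=11/2b +163.934ms=1/2b
6) 1967.213ms=6b +218.579ms=2/3b
7) 2185.792ms=20/3b +218.579ms=2/3b
8) 2404.372ms=22/3b +218.579ms=2/3b
9) 2622.951ms=8b +262.295ms=4/5b
10) 2885.246ms=44/5b +262.295ms=4/5b
11) 3147.541ms=48/5b +262.295ms=4/5b
12) 3409.836ms=52/5b +262.295ms=4/5b
13) 3672.131ms=56/5b +262.295ms=4/5b
Σ=12b of 12 (183bpm 4/4) — PASS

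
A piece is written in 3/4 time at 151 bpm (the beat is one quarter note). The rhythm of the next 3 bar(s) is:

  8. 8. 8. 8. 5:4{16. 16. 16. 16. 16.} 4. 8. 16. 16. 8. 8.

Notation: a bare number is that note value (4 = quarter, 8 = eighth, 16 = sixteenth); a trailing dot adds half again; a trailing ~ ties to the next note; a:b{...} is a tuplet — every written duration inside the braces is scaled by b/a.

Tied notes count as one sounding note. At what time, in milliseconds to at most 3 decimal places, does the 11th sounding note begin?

note 11 onset = 6b = 2384.106ms

1. 0.0ms @ 0 + 298.013ms (3/4)
2. 298.013ms @ 3/4 + 298.013ms (3/4)
3. 596.026ms @ 3/2 + 298.013ms (3/4)
4. 894.04ms @ 9/4 + 298.013ms (3/4)
5. 1192.053ms @ 3 + 119.205ms (3/10)
6. 1311.258ms @ 33/10 + 119.205ms (3/10)
7. 1430.464ms @ 18/5 + 119.205ms (3/10)
8. 1549.669ms @ 39/10 + 119.205ms (3/10)
9. 1668.874ms @ 21/5 + 119.205ms (3/10)
10. 1788.079ms @ 9/2 + 596.026ms (3/2)
11. 2384.106ms @ 6 + 298.013ms (3/4)
12. 2682.119ms @ 27/4 + 149.007ms (3/8)
13. 2831.126ms @ 57/8 + 149.007ms (3/8)
14. 2980.132ms @ 15/2 + 298.013ms (3/4)
15. 3278.146ms @ 33/4 + 298.013ms (3/4)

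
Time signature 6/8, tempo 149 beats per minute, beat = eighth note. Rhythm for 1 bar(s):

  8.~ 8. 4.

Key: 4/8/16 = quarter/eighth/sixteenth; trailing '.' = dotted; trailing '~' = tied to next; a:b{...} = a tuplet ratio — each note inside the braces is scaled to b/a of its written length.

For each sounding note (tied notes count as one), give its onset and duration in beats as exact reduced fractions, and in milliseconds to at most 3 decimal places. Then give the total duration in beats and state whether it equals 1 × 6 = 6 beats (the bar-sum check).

1) 0.0ms=0b +1208.054ms=3b
2) 1208.054ms=3b +1208.054ms=3b
Σ=6b of 6 (149bpm 6/8) — PASS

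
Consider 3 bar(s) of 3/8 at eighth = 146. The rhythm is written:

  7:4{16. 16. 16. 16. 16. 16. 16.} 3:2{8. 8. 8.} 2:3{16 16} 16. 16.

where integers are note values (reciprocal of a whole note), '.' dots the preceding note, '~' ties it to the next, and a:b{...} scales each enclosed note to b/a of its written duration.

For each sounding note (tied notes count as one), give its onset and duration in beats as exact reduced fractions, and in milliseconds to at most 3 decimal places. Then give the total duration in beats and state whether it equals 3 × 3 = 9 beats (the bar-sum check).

1) 0.0ms=0b +176.125ms=3/7b
2) 176.125ms=3/7b +176.125ms=3/7b
3) 352.25ms=6/7b +176.125ms=3/7b
4) 528.376ms=9/7b +176.125ms=3/7b
5) 704.501ms=12/7b +176.125ms=3/7b
6) 880.626ms=15/7b +176.125ms=3/7b
7) 1056.751ms=18/7b +176.125ms=3/7b
8) 1232.877ms=3b +410.959ms=1b
9) 1643.836ms=4b +410.959ms=1b
10) 2054.795ms=5b +410.959ms=1b
11) 2465.753ms=6b +308.219ms=3/4b
12) 2773.973ms=27/4b +308.219ms=3/4b
13) 3082.192ms=15/2b +308.219ms=3/4b
14) 3390.411ms=33/4b +308.219ms=3/4b
Σ=9b of 9 (146bpm 3/8) — PASS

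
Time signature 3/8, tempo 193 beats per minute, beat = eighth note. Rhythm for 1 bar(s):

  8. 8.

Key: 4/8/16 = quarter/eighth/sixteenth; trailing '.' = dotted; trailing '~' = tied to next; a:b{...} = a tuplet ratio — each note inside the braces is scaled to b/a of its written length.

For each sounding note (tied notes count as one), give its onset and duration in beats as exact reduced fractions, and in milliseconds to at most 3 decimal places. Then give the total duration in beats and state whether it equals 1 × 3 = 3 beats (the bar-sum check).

1) 0.0ms=0b +466.321ms=3/2b
2) 466.321ms=3/2b +466.321ms=3/2b
Σ=3b of 3 (193bpm 3/8) — PASS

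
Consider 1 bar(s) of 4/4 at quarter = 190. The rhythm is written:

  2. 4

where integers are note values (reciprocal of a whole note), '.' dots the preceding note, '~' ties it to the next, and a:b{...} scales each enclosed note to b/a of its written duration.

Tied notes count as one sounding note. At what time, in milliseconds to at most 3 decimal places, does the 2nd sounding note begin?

note 2 onset = 3b = 947.368ms

1. 0.0ms @ 0 + 947.368ms (3)
2. 947.368ms @ 3 + 315.789ms (1)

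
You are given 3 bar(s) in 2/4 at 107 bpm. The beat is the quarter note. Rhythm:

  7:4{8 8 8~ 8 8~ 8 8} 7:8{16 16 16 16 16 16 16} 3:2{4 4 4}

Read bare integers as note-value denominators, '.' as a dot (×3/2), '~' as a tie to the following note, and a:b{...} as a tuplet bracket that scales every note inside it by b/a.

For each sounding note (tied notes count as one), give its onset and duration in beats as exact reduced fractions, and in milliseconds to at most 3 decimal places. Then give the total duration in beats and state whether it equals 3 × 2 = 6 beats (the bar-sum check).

1) 0.0ms=0b +160.214ms=2/7b
2) 160.214ms=2/7b +160.214ms=2/7b
3) 320.427ms=4/7b +320.427ms=4/7b
4) 640.854ms=8/7b +320.427ms=4/7b
5) 961.282ms=12/7b +160.214ms=2/7b
6) 1121.495ms=2b +160.214ms=2/7b
7) 1281.709ms=16/7b +160.214ms=2/7b
8) 1441.923ms=18/7b +160.214ms=2/7b
9) 1602.136ms=20/7b +160.214ms=2/7b
10) 1762.35ms=22/7b +160.214ms=2/7b
11) 1922.563ms=24/7b +160.214ms=2/7b
12) 2082.777ms=26/7b +160.214ms=2/7b
13) 2242.991ms=4b +373.832ms=2/3b
14) 2616.822ms=14/3b +373.832ms=2/3b
15) 2990.654ms=16/3b +373.832ms=2/3b
Σ=6b of 6 (107bpm 2/4) — PASS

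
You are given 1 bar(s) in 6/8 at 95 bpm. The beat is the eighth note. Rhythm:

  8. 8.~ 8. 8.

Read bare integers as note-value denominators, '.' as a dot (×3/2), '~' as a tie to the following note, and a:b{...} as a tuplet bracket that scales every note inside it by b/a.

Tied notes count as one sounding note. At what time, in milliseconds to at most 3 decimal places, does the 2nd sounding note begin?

note 2 onset = 3/2b = 947.368ms

1. 0.0ms @ 0 + 947.368ms (3/2)
2. 947.368ms @ 3/2 + 1894.737ms (3)
3. 2842.105ms @ 9/2 + 947.368ms (3/2)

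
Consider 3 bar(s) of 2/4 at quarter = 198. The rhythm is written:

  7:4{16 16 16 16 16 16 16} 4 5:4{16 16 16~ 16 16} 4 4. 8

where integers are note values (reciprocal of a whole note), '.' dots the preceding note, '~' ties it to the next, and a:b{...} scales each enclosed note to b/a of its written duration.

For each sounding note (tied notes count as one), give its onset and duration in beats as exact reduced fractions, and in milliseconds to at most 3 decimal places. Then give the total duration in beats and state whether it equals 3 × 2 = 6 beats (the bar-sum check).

1) 0.0ms=0b +43.29ms=1/7b
2) 43.29ms=1/7b +43.29ms=1/7b
3) 86.58ms=2/7b +43.29ms=1/7b
4) 129.87ms=3/7b +43.29ms=1/7b
5) 173.16ms=4/7b +43.29ms=1/7b
6) 216.45ms=5/7b +43.29ms=1/7b
7) 259.74ms=6/7b +43.29ms=1/7b
8) 303.03ms=1b +303.03ms=1b
9) 606.061ms=2b +60.606ms=1/5b
10) 666.667ms=11/5b +60.606ms=1/5b
11) 727.273ms=12/5b +121.212ms=2/5b
12) 848.485ms=14/5b +60.606ms=1/5b
13) 909.091ms=3b +303.03ms=1b
14) 1212.121ms=4b +454.545ms=3/2b
15) 1666.667ms=11/2b +151.515ms=1/2b
Σ=6b of 6 (198bpm 2/4) — PASS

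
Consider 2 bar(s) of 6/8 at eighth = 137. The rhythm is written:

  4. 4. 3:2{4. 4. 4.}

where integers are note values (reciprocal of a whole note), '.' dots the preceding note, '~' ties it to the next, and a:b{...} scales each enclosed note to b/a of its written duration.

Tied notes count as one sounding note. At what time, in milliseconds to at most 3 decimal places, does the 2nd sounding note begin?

1. 0.0ms @ 0 + 1313.869ms (3)
2. 1313.869ms @ 3 + 1313.869ms (3)
3. 2627.737ms @ 6 + 875.912ms (2)
4. 3503.65ms @ 8 + 875.912ms (2)
5. 4379.562ms @ 10 + 875.912ms (2)

note 2 onset = 3b = 1313.869ms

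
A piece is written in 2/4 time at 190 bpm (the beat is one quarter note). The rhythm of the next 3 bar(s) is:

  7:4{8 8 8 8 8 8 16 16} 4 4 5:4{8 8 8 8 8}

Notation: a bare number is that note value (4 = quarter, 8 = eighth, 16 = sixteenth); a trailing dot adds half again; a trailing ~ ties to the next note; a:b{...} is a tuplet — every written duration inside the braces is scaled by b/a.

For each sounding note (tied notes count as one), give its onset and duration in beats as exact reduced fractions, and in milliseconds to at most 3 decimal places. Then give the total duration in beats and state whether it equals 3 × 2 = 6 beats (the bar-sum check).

1) 0.0ms=0b +90.226ms=2/7b
2) 90.226ms=2/7b +90.226ms=2/7b
3) 180.451ms=4/7b +90.226ms=2/7b
4) 270.677ms=6/7b +90.226ms=2/7b
5) 360.902ms=8/7b +90.226ms=2/7b
6) 451.128ms=10/7b +90.226ms=2/7b
7) 541.353ms=12/7b +45.113ms=1/7b
8) 586.466ms=13/7b +45.113ms=1/7b
9) 631.579ms=2b +315.789ms=1b
10) 947.368ms=3b +315.789ms=1b
11) 1263.158ms=4b +126.316ms=2/5b
12) 1389.474ms=22/5b +126.316ms=2/5b
13) 1515.789ms=24/5b +126.316ms=2/5b
14) 1642.105ms=26/5b +126.316ms=2/5b
15) 1768.421ms=28/5b +126.316ms=2/5b
Σ=6b of 6 (190bpm 2/4) — PASS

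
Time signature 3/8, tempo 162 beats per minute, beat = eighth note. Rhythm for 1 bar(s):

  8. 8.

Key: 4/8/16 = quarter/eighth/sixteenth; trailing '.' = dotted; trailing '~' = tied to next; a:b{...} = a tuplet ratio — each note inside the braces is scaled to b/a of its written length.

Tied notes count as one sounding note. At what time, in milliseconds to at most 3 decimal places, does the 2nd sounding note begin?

1. 0.0ms @ 0 + 555.556ms (3/2)
2. 555.556ms @ 3/2 + 555.556ms (3/2)

note 2 onset = 3/2b = 555.556ms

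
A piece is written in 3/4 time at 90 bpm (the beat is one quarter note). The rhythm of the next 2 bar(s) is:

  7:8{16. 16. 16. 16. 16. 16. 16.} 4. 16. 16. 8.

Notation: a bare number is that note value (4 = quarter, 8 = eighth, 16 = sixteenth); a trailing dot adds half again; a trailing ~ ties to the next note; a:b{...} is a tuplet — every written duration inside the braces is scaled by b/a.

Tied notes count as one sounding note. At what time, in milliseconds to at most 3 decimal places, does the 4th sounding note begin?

1. 0.0ms @ 0 + 285.714ms (3/7)
2. 285.714ms @ 3/7 + 285.714ms (3/7)
3. 571.429ms @ 6/7 + 285.714ms (3/7)
4. 857.143ms @ 9/7 + 285.714ms (3/7)
5. 1142.857ms @ 12/7 + 285.714ms (3/7)
6. 1428.571ms @ 15/7 + 285.714ms (3/7)
7. 1714.286ms @ 18/7 + 285.714ms (3/7)
8. 2000.0ms @ 3 + 1000.0ms (3/2)
9. 3000.0ms @ 9/2 + 250.0ms (3/8)
10. 3250.0ms @ 39/8 + 250.0ms (3/8)
11. 3500.0ms @ 21/4 + 500.0ms (3/4)

note 4 onset = 9/7b = 857.143ms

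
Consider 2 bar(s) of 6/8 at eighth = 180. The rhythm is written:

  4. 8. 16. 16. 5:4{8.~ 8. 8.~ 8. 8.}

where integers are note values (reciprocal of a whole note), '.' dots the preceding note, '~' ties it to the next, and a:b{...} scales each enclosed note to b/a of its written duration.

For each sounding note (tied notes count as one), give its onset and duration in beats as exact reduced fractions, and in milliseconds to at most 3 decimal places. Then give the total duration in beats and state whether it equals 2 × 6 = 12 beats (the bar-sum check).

1) 0.0ms=0b +1000.0ms=3b
2) 1000.0ms=3b +500.0ms=3/2b
3) 1500.0ms=9/2b +250.0ms=3/4b
4) 1750.0ms=21/4b +250.0ms=3/4b
5) 2000.0ms=6b +800.0ms=12/5b
6) 2800.0ms=42/5b +800.0ms=12/5b
7) 3600.0ms=54/5b +400.0ms=6/5b
Σ=12b of 12 (180bpm 6/8) — PASS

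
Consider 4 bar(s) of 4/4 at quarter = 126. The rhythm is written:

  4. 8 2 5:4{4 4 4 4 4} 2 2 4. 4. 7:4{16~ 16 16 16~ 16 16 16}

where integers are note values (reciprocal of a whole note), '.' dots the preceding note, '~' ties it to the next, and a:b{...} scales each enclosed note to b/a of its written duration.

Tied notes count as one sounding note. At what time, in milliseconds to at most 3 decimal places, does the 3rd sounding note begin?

1. 0.0ms @ 0 + 714.286ms (3/2)
2. 714.286ms @ 3/2 + 238.095ms (1/2)
3. 952.381ms @ 2 + 952.381ms (2)
4. 1904.762ms @ 4 + 380.952ms (4/5)
5. 2285.714ms @ 24/5 + 380.952ms (4/5)
6. 2666.667ms @ 28/5 + 380.952ms (4/5)
7. 3047.619ms @ 32/5 + 380.952ms (4/5)
8. 3428.571ms @ 36/5 + 380.952ms (4/5)
9. 3809.524ms @ 8 + 952.381ms (2)
10. 4761.905ms @ 10 + 952.381ms (2)
11. 5714.286ms @ 12 + 714.286ms (3/2)
12. 6428.571ms @ 27/2 + 714.286ms (3/2)
13. 7142.857ms @ 15 + 136.054ms (2/7)
14. 7278.912ms @ 107/7 + 68.027ms (1/7)
15. 7346.939ms @ 108/7 + 136.054ms (2/7)
16. 7482.993ms @ 110/7 + 68.027ms (1/7)
17. 7551.02ms @ 111/7 + 68.027ms (1/7)

note 3 onset = 2b = 952.381ms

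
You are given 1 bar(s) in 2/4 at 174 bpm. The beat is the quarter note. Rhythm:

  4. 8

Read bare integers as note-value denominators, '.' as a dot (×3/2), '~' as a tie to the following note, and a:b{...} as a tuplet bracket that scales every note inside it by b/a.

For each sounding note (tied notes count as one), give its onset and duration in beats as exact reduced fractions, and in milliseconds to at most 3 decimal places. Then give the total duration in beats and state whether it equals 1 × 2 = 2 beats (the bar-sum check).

1) 0.0ms=0b +517.241ms=3/2b
2) 517.241ms=3/2b +172.414ms=1/2b
Σ=2b of 2 (174bpm 2/4) — PASS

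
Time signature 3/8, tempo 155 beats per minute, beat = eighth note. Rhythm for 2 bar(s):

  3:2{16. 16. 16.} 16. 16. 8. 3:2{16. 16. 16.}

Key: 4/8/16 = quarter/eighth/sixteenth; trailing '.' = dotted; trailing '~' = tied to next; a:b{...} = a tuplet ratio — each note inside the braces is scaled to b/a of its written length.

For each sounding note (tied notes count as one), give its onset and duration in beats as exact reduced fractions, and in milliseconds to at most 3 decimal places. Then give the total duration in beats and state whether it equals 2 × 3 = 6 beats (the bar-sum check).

1) 0.0ms=0b +193.548ms=1/2b
2) 193.548ms=1/2b +193.548ms=1/2b
3) 387.097ms=1b +193.548ms=1/2b
4) 580.645ms=3/2b +290.323ms=3/4b
5) 870.968ms=9/4b +290.323ms=3/4b
6) 1161.29ms=3b +580.645ms=3/2b
7) 1741.935ms=9/2b +193.548ms=1/2b
8) 1935.484ms=5b +193.548ms=1/2b
9) 2129.032ms=11/2b +193.548ms=1/2b
Σ=6b of 6 (155bpm 3/8) — PASS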